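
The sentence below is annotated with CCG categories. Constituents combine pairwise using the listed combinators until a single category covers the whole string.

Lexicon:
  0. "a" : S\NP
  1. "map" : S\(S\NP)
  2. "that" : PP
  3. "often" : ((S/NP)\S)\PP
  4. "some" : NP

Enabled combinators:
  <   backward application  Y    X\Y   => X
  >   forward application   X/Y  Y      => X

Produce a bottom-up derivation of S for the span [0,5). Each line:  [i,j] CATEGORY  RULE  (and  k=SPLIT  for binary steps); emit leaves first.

[0,5] S   >
  [0,4] S/NP   <
    [0,2] S   <
      [0,1] "a" : S\NP
      [1,2] "map" : S\(S\NP)
    [2,4] (S/NP)\S   <
      [2,3] "that" : PP
      [3,4] "often" : ((S/NP)\S)\PP
  [4,5] "some" : NP

[0,1] S\NP  lex  "a"
[1,2] S\(S\NP)  lex  "map"
[0,2] S  <  k=1
[2,3] PP  lex  "that"
[3,4] ((S/NP)\S)\PP  lex  "often"
[2,4] (S/NP)\S  <  k=3
[0,4] S/NP  <  k=2
[4,5] NP  lex  "some"
[0,5] S  >  k=4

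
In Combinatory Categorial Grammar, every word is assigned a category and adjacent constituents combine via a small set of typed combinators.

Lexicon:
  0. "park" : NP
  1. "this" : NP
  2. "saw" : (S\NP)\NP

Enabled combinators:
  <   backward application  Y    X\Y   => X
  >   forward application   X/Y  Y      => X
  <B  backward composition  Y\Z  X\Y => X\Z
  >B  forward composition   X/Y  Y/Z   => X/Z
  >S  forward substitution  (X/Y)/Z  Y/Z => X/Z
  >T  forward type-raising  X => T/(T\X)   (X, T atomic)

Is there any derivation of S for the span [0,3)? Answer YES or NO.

[0,3] S   <
  [0,1] "park" : NP
  [1,3] S\NP   <
    [1,2] "this" : NP
    [2,3] "saw" : (S\NP)\NP

YES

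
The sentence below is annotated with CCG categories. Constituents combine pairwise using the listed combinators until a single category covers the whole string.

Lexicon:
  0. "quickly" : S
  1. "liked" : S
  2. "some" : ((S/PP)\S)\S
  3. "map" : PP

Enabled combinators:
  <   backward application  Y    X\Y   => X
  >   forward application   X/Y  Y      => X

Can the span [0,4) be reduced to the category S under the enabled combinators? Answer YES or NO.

YES

[0,4] S   >
  [0,3] S/PP   <
    [0,1] "quickly" : S
    [1,3] (S/PP)\S   <
      [1,2] "liked" : S
      [2,3] "some" : ((S/PP)\S)\S
  [3,4] "map" : PP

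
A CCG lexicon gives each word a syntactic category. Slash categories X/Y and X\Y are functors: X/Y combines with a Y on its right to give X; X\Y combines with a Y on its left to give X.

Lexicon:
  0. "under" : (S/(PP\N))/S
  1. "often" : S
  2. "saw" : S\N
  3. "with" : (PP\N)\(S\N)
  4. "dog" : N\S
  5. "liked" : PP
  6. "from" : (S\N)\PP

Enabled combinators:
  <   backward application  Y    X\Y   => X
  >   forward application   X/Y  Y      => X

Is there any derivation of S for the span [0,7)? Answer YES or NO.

[0,7] S   <
  [0,5] N   <
    [0,4] S   >
      [0,2] S/(PP\N)   >
        [0,1] "under" : (S/(PP\N))/S
        [1,2] "often" : S
      [2,4] PP\N   <
        [2,3] "saw" : S\N
        [3,4] "with" : (PP\N)\(S\N)
    [4,5] "dog" : N\S
  [5,7] S\N   <
    [5,6] "liked" : PP
    [6,7] "from" : (S\N)\PP

YES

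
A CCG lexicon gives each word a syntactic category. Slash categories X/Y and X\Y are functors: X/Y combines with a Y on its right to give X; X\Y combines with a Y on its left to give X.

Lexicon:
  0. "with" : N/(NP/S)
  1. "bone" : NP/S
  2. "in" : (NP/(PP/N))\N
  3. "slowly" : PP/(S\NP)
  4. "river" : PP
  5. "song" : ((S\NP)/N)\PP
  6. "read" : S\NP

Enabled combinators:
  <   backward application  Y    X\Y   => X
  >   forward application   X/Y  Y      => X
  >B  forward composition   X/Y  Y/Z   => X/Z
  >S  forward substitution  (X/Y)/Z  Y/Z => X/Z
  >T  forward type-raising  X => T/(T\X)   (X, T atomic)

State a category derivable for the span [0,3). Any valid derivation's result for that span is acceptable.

NP/(PP/N)

[0,7] S   <
  [0,6] NP   >
    [0,3] NP/(PP/N)   <
      [0,2] N   >
        [0,1] "with" : N/(NP/S)
        [1,2] "bone" : NP/S
      [2,3] "in" : (NP/(PP/N))\N
    [3,6] PP/N   >B
      [3,4] "slowly" : PP/(S\NP)
      [4,6] (S\NP)/N   <
        [4,5] "river" : PP
        [5,6] "song" : ((S\NP)/N)\PP
  [6,7] "read" : S\NP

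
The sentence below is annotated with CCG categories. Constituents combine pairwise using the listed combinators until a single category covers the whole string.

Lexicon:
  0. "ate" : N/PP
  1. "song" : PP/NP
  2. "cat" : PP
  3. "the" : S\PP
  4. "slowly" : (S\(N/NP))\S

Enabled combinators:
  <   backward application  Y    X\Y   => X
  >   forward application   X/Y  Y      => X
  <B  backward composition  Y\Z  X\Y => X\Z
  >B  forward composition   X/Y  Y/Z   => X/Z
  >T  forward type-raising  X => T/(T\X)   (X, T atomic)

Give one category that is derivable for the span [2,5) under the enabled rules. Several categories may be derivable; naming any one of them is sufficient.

S\(N/NP)

[0,5] S   <
  [0,2] N/NP   >B
    [0,1] "ate" : N/PP
    [1,2] "song" : PP/NP
  [2,5] S\(N/NP)   <
    [2,4] S   <
      [2,3] "cat" : PP
      [3,4] "the" : S\PP
    [4,5] "slowly" : (S\(N/NP))\S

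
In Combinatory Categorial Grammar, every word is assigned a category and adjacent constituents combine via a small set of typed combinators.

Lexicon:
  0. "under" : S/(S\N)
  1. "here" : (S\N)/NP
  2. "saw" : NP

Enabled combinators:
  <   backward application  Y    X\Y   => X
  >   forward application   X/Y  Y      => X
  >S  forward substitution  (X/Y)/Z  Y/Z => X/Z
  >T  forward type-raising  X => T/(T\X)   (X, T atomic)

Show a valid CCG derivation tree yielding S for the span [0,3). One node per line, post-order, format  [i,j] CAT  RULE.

[0,1] S/(S\N)  lex  "under"
[1,2] (S\N)/NP  lex  "here"
[2,3] NP  lex  "saw"
[1,3] S\N  >  k=2
[0,3] S  >  k=1

[0,3] S   >
  [0,1] "under" : S/(S\N)
  [1,3] S\N   >
    [1,2] "here" : (S\N)/NP
    [2,3] "saw" : NP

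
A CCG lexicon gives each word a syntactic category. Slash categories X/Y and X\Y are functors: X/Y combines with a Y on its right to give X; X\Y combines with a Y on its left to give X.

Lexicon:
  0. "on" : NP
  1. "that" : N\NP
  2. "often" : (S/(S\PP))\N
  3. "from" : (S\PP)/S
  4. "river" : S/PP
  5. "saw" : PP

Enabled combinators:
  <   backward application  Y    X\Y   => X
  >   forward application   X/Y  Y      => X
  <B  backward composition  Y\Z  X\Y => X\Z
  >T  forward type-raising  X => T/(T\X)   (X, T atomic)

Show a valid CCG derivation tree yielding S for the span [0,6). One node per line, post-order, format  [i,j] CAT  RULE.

[0,1] NP  lex  "on"
[1,2] N\NP  lex  "that"
[0,2] N  <  k=1
[2,3] (S/(S\PP))\N  lex  "often"
[0,3] S/(S\PP)  <  k=2
[3,4] (S\PP)/S  lex  "from"
[4,5] S/PP  lex  "river"
[5,6] PP  lex  "saw"
[4,6] S  >  k=5
[3,6] S\PP  >  k=4
[0,6] S  >  k=3

[0,6] S   >
  [0,3] S/(S\PP)   <
    [0,2] N   <
      [0,1] "on" : NP
      [1,2] "that" : N\NP
    [2,3] "often" : (S/(S\PP))\N
  [3,6] S\PP   >
    [3,4] "from" : (S\PP)/S
    [4,6] S   >
      [4,5] "river" : S/PP
      [5,6] "saw" : PP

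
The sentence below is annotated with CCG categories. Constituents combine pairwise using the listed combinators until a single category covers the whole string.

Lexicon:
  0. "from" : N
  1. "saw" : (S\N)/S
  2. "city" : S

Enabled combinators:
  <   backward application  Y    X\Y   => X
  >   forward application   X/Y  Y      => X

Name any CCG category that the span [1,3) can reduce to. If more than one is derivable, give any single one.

[0,3] S   <
  [0,1] "from" : N
  [1,3] S\N   >
    [1,2] "saw" : (S\N)/S
    [2,3] "city" : S

S\N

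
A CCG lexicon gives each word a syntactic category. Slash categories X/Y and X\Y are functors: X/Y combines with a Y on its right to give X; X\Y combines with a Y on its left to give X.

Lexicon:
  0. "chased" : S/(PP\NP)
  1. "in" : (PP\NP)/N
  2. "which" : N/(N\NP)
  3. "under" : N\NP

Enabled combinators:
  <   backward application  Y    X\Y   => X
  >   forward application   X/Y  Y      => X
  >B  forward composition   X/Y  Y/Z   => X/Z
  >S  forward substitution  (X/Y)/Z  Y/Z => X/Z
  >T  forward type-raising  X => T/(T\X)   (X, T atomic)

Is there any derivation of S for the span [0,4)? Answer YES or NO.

[0,4] S   >
  [0,1] "chased" : S/(PP\NP)
  [1,4] PP\NP   >
    [1,2] "in" : (PP\NP)/N
    [2,4] N   >
      [2,3] "which" : N/(N\NP)
      [3,4] "under" : N\NP

YES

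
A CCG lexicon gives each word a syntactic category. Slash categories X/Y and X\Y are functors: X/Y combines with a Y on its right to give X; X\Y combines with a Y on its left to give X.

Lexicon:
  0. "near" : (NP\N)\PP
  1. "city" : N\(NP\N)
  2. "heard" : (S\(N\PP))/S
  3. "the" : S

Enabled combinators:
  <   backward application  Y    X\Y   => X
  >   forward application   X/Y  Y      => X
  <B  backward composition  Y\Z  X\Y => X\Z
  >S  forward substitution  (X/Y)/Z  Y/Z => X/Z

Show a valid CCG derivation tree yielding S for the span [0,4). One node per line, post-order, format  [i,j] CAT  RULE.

[0,4] S   <
  [0,2] N\PP   <B
    [0,1] "near" : (NP\N)\PP
    [1,2] "city" : N\(NP\N)
  [2,4] S\(N\PP)   >
    [2,3] "heard" : (S\(N\PP))/S
    [3,4] "the" : S

[0,1] (NP\N)\PP  lex  "near"
[1,2] N\(NP\N)  lex  "city"
[0,2] N\PP  <B  k=1
[2,3] (S\(N\PP))/S  lex  "heard"
[3,4] S  lex  "the"
[2,4] S\(N\PP)  >  k=3
[0,4] S  <  k=2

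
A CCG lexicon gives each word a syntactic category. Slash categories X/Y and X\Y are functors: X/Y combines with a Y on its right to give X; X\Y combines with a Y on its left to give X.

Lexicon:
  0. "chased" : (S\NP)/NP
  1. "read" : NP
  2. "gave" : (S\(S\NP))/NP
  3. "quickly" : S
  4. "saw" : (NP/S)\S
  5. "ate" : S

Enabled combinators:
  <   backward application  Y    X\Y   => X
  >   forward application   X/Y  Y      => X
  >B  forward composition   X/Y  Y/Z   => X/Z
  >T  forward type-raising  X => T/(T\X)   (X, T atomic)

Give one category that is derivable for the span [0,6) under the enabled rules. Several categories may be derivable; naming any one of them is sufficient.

[0,6] S   <
  [0,2] S\NP   >
    [0,1] "chased" : (S\NP)/NP
    [1,2] "read" : NP
  [2,6] S\(S\NP)   >
    [2,3] "gave" : (S\(S\NP))/NP
    [3,6] NP   >
      [3,5] NP/S   <
        [3,4] "quickly" : S
        [4,5] "saw" : (NP/S)\S
      [5,6] "ate" : S

S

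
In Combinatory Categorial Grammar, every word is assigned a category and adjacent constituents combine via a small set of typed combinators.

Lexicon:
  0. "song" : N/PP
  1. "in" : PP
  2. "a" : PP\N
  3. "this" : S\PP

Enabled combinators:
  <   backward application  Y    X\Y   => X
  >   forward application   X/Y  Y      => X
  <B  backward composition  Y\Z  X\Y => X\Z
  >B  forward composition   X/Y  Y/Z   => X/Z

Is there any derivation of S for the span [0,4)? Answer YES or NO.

YES

[0,4] S   <
  [0,2] N   >
    [0,1] "song" : N/PP
    [1,2] "in" : PP
  [2,4] S\N   <B
    [2,3] "a" : PP\N
    [3,4] "this" : S\PP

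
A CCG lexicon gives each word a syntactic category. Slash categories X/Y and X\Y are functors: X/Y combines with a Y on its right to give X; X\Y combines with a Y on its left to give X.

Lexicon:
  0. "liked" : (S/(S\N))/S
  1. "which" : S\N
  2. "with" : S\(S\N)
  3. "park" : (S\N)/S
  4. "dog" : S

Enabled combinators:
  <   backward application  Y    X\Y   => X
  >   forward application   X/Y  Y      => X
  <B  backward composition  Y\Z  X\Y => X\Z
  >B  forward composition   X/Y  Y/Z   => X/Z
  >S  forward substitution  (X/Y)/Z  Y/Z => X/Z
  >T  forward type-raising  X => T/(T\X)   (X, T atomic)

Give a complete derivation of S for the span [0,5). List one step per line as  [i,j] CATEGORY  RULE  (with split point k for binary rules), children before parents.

[0,1] (S/(S\N))/S  lex  "liked"
[1,2] S\N  lex  "which"
[2,3] S\(S\N)  lex  "with"
[1,3] S  <  k=2
[0,3] S/(S\N)  >  k=1
[3,4] (S\N)/S  lex  "park"
[4,5] S  lex  "dog"
[3,5] S\N  >  k=4
[0,5] S  >  k=3

[0,5] S   >
  [0,3] S/(S\N)   >
    [0,1] "liked" : (S/(S\N))/S
    [1,3] S   <
      [1,2] "which" : S\N
      [2,3] "with" : S\(S\N)
  [3,5] S\N   >
    [3,4] "park" : (S\N)/S
    [4,5] "dog" : S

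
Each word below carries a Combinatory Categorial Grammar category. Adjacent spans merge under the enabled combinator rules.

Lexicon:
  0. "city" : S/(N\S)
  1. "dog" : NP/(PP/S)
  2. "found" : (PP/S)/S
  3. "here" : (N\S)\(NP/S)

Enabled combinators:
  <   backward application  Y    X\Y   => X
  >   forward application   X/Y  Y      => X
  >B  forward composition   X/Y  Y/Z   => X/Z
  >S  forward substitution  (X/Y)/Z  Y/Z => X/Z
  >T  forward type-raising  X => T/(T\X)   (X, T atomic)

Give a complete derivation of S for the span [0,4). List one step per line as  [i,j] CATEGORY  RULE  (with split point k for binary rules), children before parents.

[0,4] S   >
  [0,1] "city" : S/(N\S)
  [1,4] N\S   <
    [1,3] NP/S   >B
      [1,2] "dog" : NP/(PP/S)
      [2,3] "found" : (PP/S)/S
    [3,4] "here" : (N\S)\(NP/S)

[0,1] S/(N\S)  lex  "city"
[1,2] NP/(PP/S)  lex  "dog"
[2,3] (PP/S)/S  lex  "found"
[1,3] NP/S  >B  k=2
[3,4] (N\S)\(NP/S)  lex  "here"
[1,4] N\S  <  k=3
[0,4] S  >  k=1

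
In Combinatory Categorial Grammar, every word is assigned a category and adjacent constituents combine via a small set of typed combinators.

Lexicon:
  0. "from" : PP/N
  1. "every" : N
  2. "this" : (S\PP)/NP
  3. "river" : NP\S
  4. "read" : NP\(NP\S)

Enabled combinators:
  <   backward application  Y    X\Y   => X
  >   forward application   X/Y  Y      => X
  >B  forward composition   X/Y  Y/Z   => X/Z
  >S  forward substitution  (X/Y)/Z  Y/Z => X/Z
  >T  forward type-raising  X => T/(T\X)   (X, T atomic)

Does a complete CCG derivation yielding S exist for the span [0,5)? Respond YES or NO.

YES

[0,5] S   <
  [0,2] PP   >
    [0,1] "from" : PP/N
    [1,2] "every" : N
  [2,5] S\PP   >
    [2,3] "this" : (S\PP)/NP
    [3,5] NP   <
      [3,4] "river" : NP\S
      [4,5] "read" : NP\(NP\S)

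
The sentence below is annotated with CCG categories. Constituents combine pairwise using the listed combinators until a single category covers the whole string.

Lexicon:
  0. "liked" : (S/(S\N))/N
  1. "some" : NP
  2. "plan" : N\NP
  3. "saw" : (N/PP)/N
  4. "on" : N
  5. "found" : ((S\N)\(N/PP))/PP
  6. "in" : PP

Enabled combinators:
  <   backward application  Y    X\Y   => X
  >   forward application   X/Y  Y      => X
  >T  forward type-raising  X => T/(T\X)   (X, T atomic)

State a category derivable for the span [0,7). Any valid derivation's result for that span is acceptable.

S

[0,7] S   >
  [0,3] S/(S\N)   >
    [0,1] "liked" : (S/(S\N))/N
    [1,3] N   <
      [1,2] "some" : NP
      [2,3] "plan" : N\NP
  [3,7] S\N   <
    [3,5] N/PP   >
      [3,4] "saw" : (N/PP)/N
      [4,5] "on" : N
    [5,7] (S\N)\(N/PP)   >
      [5,6] "found" : ((S\N)\(N/PP))/PP
      [6,7] "in" : PP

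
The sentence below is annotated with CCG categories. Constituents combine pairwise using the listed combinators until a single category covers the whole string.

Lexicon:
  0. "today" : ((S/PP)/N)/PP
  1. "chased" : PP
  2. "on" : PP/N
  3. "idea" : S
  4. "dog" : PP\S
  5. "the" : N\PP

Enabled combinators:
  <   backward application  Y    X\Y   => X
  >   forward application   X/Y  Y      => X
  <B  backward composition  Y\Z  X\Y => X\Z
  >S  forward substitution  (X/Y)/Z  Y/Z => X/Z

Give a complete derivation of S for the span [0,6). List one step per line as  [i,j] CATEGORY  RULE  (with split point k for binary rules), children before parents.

[0,6] S   >
  [0,3] S/N   >S
    [0,2] (S/PP)/N   >
      [0,1] "today" : ((S/PP)/N)/PP
      [1,2] "chased" : PP
    [2,3] "on" : PP/N
  [3,6] N   <
    [3,4] "idea" : S
    [4,6] N\S   <B
      [4,5] "dog" : PP\S
      [5,6] "the" : N\PP

[0,1] ((S/PP)/N)/PP  lex  "today"
[1,2] PP  lex  "chased"
[0,2] (S/PP)/N  >  k=1
[2,3] PP/N  lex  "on"
[0,3] S/N  >S  k=2
[3,4] S  lex  "idea"
[4,5] PP\S  lex  "dog"
[5,6] N\PP  lex  "the"
[4,6] N\S  <B  k=5
[3,6] N  <  k=4
[0,6] S  >  k=3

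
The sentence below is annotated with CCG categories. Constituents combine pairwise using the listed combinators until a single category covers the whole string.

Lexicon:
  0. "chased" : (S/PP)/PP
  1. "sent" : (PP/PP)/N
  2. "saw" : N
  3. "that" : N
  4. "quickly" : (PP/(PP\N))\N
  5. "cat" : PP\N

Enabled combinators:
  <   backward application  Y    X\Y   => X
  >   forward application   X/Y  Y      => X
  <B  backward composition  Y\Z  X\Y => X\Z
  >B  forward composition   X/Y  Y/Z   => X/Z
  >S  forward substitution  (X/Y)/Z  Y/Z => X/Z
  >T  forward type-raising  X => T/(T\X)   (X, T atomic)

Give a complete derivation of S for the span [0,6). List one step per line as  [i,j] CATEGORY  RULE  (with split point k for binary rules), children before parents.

[0,1] (S/PP)/PP  lex  "chased"
[1,2] (PP/PP)/N  lex  "sent"
[2,3] N  lex  "saw"
[1,3] PP/PP  >  k=2
[0,3] S/PP  >S  k=1
[3,4] N  lex  "that"
[4,5] (PP/(PP\N))\N  lex  "quickly"
[3,5] PP/(PP\N)  <  k=4
[5,6] PP\N  lex  "cat"
[3,6] PP  >  k=5
[0,6] S  >  k=3

[0,6] S   >
  [0,3] S/PP   >S
    [0,1] "chased" : (S/PP)/PP
    [1,3] PP/PP   >
      [1,2] "sent" : (PP/PP)/N
      [2,3] "saw" : N
  [3,6] PP   >
    [3,5] PP/(PP\N)   <
      [3,4] "that" : N
      [4,5] "quickly" : (PP/(PP\N))\N
    [5,6] "cat" : PP\N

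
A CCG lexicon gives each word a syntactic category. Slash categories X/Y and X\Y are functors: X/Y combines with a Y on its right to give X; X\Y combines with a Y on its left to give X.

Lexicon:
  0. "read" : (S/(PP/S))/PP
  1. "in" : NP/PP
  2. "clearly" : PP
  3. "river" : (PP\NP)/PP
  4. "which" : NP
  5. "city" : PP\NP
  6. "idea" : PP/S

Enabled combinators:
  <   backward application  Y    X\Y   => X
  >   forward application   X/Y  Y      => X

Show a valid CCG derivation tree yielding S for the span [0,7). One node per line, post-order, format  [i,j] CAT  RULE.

[0,1] (S/(PP/S))/PP  lex  "read"
[1,2] NP/PP  lex  "in"
[2,3] PP  lex  "clearly"
[1,3] NP  >  k=2
[3,4] (PP\NP)/PP  lex  "river"
[4,5] NP  lex  "which"
[5,6] PP\NP  lex  "city"
[4,6] PP  <  k=5
[3,6] PP\NP  >  k=4
[1,6] PP  <  k=3
[0,6] S/(PP/S)  >  k=1
[6,7] PP/S  lex  "idea"
[0,7] S  >  k=6

[0,7] S   >
  [0,6] S/(PP/S)   >
    [0,1] "read" : (S/(PP/S))/PP
    [1,6] PP   <
      [1,3] NP   >
        [1,2] "in" : NP/PP
        [2,3] "clearly" : PP
      [3,6] PP\NP   >
        [3,4] "river" : (PP\NP)/PP
        [4,6] PP   <
          [4,5] "which" : NP
          [5,6] "city" : PP\NP
  [6,7] "idea" : PP/S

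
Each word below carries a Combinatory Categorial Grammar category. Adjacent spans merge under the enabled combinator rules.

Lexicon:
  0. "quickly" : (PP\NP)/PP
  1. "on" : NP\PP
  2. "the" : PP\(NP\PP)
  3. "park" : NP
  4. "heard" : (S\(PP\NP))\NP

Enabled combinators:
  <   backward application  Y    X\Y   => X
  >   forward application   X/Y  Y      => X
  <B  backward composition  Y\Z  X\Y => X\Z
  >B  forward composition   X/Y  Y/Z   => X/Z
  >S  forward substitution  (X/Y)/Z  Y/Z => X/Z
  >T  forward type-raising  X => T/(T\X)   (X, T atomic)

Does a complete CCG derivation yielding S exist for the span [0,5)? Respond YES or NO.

[0,5] S   <
  [0,3] PP\NP   >
    [0,1] "quickly" : (PP\NP)/PP
    [1,3] PP   <
      [1,2] "on" : NP\PP
      [2,3] "the" : PP\(NP\PP)
  [3,5] S\(PP\NP)   <
    [3,4] "park" : NP
    [4,5] "heard" : (S\(PP\NP))\NP

YES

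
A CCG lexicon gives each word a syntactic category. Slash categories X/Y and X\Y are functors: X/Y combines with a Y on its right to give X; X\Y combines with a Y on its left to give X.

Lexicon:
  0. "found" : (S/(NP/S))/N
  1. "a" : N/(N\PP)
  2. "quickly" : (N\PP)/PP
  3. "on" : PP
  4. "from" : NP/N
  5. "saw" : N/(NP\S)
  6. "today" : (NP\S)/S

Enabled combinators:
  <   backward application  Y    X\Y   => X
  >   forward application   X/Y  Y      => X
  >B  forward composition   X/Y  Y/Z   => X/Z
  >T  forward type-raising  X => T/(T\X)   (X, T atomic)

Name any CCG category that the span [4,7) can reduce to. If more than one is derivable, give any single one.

NP/S

[0,7] S   >
  [0,4] S/(NP/S)   >
    [0,1] "found" : (S/(NP/S))/N
    [1,4] N   >
      [1,2] "a" : N/(N\PP)
      [2,4] N\PP   >
        [2,3] "quickly" : (N\PP)/PP
        [3,4] "on" : PP
  [4,7] NP/S   >B
    [4,5] "from" : NP/N
    [5,7] N/S   >B
      [5,6] "saw" : N/(NP\S)
      [6,7] "today" : (NP\S)/S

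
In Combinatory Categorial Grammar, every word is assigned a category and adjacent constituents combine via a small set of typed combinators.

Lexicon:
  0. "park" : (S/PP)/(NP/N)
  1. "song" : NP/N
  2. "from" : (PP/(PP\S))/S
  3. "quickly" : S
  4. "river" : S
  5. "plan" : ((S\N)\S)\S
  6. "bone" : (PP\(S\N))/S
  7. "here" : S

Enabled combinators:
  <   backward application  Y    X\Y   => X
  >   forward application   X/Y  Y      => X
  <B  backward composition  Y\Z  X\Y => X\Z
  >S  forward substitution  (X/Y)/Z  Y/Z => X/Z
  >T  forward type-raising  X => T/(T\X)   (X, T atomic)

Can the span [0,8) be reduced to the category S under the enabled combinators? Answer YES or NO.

[0,8] S   >
  [0,2] S/PP   >
    [0,1] "park" : (S/PP)/(NP/N)
    [1,2] "song" : NP/N
  [2,8] PP   >
    [2,4] PP/(PP\S)   >
      [2,3] "from" : (PP/(PP\S))/S
      [3,4] "quickly" : S
    [4,8] PP\S   <B
      [4,6] (S\N)\S   <
        [4,5] "river" : S
        [5,6] "plan" : ((S\N)\S)\S
      [6,8] PP\(S\N)   >
        [6,7] "bone" : (PP\(S\N))/S
        [7,8] "here" : S

YES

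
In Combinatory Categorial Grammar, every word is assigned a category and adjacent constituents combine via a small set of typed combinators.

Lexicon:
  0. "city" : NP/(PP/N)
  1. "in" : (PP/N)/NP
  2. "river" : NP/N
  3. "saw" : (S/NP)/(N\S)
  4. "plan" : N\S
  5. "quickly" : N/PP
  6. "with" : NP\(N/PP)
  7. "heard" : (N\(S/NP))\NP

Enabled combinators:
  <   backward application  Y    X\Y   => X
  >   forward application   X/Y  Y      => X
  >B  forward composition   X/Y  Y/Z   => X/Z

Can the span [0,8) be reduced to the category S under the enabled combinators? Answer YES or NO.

NP/(PP/N) (PP/N)/NP NP/N (S/NP)/(N\S) N\S N/PP NP\(N/PP) (N\(S/NP))\NP
CKY chart[0,8] = {NP}; S ∉ chart

NO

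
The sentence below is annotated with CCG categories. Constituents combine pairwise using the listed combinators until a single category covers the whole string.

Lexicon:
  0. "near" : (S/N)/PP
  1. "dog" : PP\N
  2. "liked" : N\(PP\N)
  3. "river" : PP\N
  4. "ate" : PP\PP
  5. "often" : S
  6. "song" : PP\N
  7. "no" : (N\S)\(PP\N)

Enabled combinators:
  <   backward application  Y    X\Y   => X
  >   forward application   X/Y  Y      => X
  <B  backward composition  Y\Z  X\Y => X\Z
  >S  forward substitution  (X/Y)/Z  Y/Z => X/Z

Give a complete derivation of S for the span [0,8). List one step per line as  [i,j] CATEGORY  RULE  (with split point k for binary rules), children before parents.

[0,1] (S/N)/PP  lex  "near"
[1,2] PP\N  lex  "dog"
[2,3] N\(PP\N)  lex  "liked"
[1,3] N  <  k=2
[3,4] PP\N  lex  "river"
[4,5] PP\PP  lex  "ate"
[3,5] PP\N  <B  k=4
[1,5] PP  <  k=3
[0,5] S/N  >  k=1
[5,6] S  lex  "often"
[6,7] PP\N  lex  "song"
[7,8] (N\S)\(PP\N)  lex  "no"
[6,8] N\S  <  k=7
[5,8] N  <  k=6
[0,8] S  >  k=5

[0,8] S   >
  [0,5] S/N   >
    [0,1] "near" : (S/N)/PP
    [1,5] PP   <
      [1,3] N   <
        [1,2] "dog" : PP\N
        [2,3] "liked" : N\(PP\N)
      [3,5] PP\N   <B
        [3,4] "river" : PP\N
        [4,5] "ate" : PP\PP
  [5,8] N   <
    [5,6] "often" : S
    [6,8] N\S   <
      [6,7] "song" : PP\N
      [7,8] "no" : (N\S)\(PP\N)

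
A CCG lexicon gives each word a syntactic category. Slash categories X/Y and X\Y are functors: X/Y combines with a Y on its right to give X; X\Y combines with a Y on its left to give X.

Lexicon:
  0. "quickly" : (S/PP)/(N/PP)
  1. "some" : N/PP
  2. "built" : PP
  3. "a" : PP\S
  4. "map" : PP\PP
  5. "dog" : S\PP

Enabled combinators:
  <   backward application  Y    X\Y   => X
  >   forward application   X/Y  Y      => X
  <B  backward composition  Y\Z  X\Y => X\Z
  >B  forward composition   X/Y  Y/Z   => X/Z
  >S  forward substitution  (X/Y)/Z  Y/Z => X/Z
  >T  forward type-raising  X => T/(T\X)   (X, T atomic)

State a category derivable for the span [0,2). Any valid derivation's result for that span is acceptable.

S/PP

[0,6] S   <
  [0,5] PP   <
    [0,3] S   >
      [0,2] S/PP   >
        [0,1] "quickly" : (S/PP)/(N/PP)
        [1,2] "some" : N/PP
      [2,3] "built" : PP
    [3,5] PP\S   <B
      [3,4] "a" : PP\S
      [4,5] "map" : PP\PP
  [5,6] "dog" : S\PP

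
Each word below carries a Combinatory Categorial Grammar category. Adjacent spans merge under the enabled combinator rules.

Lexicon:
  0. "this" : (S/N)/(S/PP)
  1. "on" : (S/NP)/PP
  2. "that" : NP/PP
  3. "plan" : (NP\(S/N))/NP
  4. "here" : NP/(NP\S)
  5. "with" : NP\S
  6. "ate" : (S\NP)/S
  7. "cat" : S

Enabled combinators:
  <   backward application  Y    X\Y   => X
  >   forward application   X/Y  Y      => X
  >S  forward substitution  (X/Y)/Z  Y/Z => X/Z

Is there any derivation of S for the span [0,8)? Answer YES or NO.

YES

[0,8] S   <
  [0,6] NP   <
    [0,3] S/N   >
      [0,1] "this" : (S/N)/(S/PP)
      [1,3] S/PP   >S
        [1,2] "on" : (S/NP)/PP
        [2,3] "that" : NP/PP
    [3,6] NP\(S/N)   >
      [3,4] "plan" : (NP\(S/N))/NP
      [4,6] NP   >
        [4,5] "here" : NP/(NP\S)
        [5,6] "with" : NP\S
  [6,8] S\NP   >
    [6,7] "ate" : (S\NP)/S
    [7,8] "cat" : S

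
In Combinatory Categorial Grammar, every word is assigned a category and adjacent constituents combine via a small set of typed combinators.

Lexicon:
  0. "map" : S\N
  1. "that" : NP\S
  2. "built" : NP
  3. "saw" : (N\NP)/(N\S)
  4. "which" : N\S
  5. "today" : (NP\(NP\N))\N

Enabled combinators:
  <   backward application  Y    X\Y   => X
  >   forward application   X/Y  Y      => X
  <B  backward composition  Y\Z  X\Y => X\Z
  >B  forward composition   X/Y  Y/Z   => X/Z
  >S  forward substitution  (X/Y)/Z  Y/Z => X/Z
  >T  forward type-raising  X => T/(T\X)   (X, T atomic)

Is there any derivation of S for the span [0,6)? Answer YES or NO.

NO

S\N NP\S NP (N\NP)/(N\S) N\S (NP\(NP\N))\N
CKY chart[0,6] = {N/(N\NP), NP, NP/(NP\NP), PP/(PP\NP), S/(S\NP)}; S ∉ chart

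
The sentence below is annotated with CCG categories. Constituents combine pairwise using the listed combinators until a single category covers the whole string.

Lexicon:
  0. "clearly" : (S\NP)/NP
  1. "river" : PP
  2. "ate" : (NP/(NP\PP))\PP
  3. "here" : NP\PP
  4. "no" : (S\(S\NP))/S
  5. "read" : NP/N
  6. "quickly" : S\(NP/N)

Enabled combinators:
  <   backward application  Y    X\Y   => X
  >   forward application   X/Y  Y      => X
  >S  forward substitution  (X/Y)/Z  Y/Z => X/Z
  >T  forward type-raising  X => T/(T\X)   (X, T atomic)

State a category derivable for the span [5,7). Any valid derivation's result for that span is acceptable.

[0,7] S   <
  [0,4] S\NP   >
    [0,1] "clearly" : (S\NP)/NP
    [1,4] NP   >
      [1,3] NP/(NP\PP)   <
        [1,2] "river" : PP
        [2,3] "ate" : (NP/(NP\PP))\PP
      [3,4] "here" : NP\PP
  [4,7] S\(S\NP)   >
    [4,5] "no" : (S\(S\NP))/S
    [5,7] S   <
      [5,6] "read" : NP/N
      [6,7] "quickly" : S\(NP/N)

S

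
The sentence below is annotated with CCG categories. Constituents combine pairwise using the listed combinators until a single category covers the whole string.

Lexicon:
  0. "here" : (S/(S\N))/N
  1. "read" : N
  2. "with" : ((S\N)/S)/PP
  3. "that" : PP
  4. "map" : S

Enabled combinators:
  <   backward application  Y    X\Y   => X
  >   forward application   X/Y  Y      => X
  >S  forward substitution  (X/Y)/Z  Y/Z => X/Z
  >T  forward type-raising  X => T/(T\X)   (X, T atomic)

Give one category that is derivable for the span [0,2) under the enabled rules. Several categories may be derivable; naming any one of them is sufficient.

[0,5] S   >
  [0,2] S/(S\N)   >
    [0,1] "here" : (S/(S\N))/N
    [1,2] "read" : N
  [2,5] S\N   >
    [2,4] (S\N)/S   >
      [2,3] "with" : ((S\N)/S)/PP
      [3,4] "that" : PP
    [4,5] "map" : S

S/(S\N)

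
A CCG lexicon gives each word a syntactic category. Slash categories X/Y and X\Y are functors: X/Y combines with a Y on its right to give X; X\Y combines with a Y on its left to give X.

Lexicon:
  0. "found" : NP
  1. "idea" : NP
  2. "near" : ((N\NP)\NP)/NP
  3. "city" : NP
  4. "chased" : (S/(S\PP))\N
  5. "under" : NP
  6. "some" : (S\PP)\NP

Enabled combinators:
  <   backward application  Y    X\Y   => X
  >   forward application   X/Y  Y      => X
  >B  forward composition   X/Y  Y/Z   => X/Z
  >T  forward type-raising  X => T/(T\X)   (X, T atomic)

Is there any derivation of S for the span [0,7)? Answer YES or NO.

YES

[0,7] S   >
  [0,5] S/(S\PP)   <
    [0,4] N   <
      [0,1] "found" : NP
      [1,4] N\NP   <
        [1,2] "idea" : NP
        [2,4] (N\NP)\NP   >
          [2,3] "near" : ((N\NP)\NP)/NP
          [3,4] "city" : NP
    [4,5] "chased" : (S/(S\PP))\N
  [5,7] S\PP   <
    [5,6] "under" : NP
    [6,7] "some" : (S\PP)\NP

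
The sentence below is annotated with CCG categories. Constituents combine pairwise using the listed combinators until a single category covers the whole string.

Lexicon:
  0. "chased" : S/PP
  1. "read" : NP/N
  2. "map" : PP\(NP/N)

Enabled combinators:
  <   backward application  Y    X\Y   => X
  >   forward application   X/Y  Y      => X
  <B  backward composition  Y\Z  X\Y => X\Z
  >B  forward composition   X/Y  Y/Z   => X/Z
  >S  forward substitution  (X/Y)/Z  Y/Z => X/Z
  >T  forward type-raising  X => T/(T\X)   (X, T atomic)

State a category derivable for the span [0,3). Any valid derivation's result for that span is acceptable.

[0,3] S   >
  [0,1] "chased" : S/PP
  [1,3] PP   <
    [1,2] "read" : NP/N
    [2,3] "map" : PP\(NP/N)

S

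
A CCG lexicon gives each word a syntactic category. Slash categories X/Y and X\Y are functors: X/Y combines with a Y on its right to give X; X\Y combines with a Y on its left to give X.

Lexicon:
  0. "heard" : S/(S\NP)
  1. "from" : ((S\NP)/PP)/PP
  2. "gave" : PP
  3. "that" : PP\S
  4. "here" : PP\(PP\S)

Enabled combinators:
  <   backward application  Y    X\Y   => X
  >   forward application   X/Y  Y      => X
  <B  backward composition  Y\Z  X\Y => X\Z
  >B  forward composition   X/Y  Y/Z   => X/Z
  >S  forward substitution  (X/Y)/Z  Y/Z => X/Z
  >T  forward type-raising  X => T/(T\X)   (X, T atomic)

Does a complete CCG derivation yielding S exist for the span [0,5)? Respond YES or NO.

[0,5] S   >
  [0,1] "heard" : S/(S\NP)
  [1,5] S\NP   >
    [1,3] (S\NP)/PP   >
      [1,2] "from" : ((S\NP)/PP)/PP
      [2,3] "gave" : PP
    [3,5] PP   <
      [3,4] "that" : PP\S
      [4,5] "here" : PP\(PP\S)

YES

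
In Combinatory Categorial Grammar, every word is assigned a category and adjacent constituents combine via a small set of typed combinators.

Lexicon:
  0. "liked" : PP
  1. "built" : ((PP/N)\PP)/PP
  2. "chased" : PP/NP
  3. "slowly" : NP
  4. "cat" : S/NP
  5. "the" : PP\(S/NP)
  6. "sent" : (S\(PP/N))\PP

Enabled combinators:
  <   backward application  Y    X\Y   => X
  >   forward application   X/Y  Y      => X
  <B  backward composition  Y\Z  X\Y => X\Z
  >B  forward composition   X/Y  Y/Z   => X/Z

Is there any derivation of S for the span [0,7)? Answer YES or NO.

[0,7] S   <
  [0,1] "liked" : PP
  [1,7] S\PP   <B
    [1,4] (PP/N)\PP   >
      [1,2] "built" : ((PP/N)\PP)/PP
      [2,4] PP   >
        [2,3] "chased" : PP/NP
        [3,4] "slowly" : NP
    [4,7] S\(PP/N)   <
      [4,6] PP   <
        [4,5] "cat" : S/NP
        [5,6] "the" : PP\(S/NP)
      [6,7] "sent" : (S\(PP/N))\PP

YES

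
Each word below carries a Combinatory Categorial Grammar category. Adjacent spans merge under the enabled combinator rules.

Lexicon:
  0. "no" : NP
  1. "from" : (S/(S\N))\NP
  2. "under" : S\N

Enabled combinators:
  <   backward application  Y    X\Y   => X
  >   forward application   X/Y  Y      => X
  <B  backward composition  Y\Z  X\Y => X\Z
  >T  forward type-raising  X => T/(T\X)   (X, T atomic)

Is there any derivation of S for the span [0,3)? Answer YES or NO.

YES

[0,3] S   >
  [0,2] S/(S\N)   <
    [0,1] "no" : NP
    [1,2] "from" : (S/(S\N))\NP
  [2,3] "under" : S\N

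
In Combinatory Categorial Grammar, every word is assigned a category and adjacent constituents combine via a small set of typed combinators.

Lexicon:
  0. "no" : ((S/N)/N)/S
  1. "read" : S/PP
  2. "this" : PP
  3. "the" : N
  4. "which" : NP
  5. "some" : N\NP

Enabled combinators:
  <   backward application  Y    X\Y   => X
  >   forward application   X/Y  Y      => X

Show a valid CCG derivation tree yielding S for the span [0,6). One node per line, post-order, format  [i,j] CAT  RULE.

[0,1] ((S/N)/N)/S  lex  "no"
[1,2] S/PP  lex  "read"
[2,3] PP  lex  "this"
[1,3] S  >  k=2
[0,3] (S/N)/N  >  k=1
[3,4] N  lex  "the"
[0,4] S/N  >  k=3
[4,5] NP  lex  "which"
[5,6] N\NP  lex  "some"
[4,6] N  <  k=5
[0,6] S  >  k=4

[0,6] S   >
  [0,4] S/N   >
    [0,3] (S/N)/N   >
      [0,1] "no" : ((S/N)/N)/S
      [1,3] S   >
        [1,2] "read" : S/PP
        [2,3] "this" : PP
    [3,4] "the" : N
  [4,6] N   <
    [4,5] "which" : NP
    [5,6] "some" : N\NP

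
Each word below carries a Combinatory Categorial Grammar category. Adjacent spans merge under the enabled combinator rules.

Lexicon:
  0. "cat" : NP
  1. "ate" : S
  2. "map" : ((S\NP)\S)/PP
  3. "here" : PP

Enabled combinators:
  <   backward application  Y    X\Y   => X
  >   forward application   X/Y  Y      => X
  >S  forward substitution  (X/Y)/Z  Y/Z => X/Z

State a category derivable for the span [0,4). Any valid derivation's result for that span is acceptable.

[0,4] S   <
  [0,1] "cat" : NP
  [1,4] S\NP   <
    [1,2] "ate" : S
    [2,4] (S\NP)\S   >
      [2,3] "map" : ((S\NP)\S)/PP
      [3,4] "here" : PP

S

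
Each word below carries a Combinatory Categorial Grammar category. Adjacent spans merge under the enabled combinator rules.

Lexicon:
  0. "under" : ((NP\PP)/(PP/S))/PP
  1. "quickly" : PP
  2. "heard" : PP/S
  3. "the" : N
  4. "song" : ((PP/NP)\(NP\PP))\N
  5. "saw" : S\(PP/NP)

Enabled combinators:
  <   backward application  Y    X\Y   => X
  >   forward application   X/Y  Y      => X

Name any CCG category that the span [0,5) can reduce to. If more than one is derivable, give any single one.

[0,6] S   <
  [0,5] PP/NP   <
    [0,3] NP\PP   >
      [0,2] (NP\PP)/(PP/S)   >
        [0,1] "under" : ((NP\PP)/(PP/S))/PP
        [1,2] "quickly" : PP
      [2,3] "heard" : PP/S
    [3,5] (PP/NP)\(NP\PP)   <
      [3,4] "the" : N
      [4,5] "song" : ((PP/NP)\(NP\PP))\N
  [5,6] "saw" : S\(PP/NP)

PP/NP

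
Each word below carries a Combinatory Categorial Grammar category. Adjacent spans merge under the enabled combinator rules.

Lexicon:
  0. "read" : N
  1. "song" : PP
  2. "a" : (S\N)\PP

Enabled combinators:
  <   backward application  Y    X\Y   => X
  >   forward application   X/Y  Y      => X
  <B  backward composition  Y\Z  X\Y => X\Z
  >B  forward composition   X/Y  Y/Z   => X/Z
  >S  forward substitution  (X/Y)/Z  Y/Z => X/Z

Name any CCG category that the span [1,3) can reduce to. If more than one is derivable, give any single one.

[0,3] S   <
  [0,1] "read" : N
  [1,3] S\N   <
    [1,2] "song" : PP
    [2,3] "a" : (S\N)\PP

S\N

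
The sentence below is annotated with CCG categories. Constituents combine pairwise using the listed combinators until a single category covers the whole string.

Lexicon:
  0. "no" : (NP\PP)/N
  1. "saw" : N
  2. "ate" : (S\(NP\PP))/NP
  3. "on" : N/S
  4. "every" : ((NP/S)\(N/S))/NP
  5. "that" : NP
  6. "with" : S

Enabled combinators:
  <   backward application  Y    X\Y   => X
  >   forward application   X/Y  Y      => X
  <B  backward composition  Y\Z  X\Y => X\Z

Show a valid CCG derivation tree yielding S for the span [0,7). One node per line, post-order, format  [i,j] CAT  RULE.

[0,1] (NP\PP)/N  lex  "no"
[1,2] N  lex  "saw"
[0,2] NP\PP  >  k=1
[2,3] (S\(NP\PP))/NP  lex  "ate"
[3,4] N/S  lex  "on"
[4,5] ((NP/S)\(N/S))/NP  lex  "every"
[5,6] NP  lex  "that"
[4,6] (NP/S)\(N/S)  >  k=5
[3,6] NP/S  <  k=4
[6,7] S  lex  "with"
[3,7] NP  >  k=6
[2,7] S\(NP\PP)  >  k=3
[0,7] S  <  k=2

[0,7] S   <
  [0,2] NP\PP   >
    [0,1] "no" : (NP\PP)/N
    [1,2] "saw" : N
  [2,7] S\(NP\PP)   >
    [2,3] "ate" : (S\(NP\PP))/NP
    [3,7] NP   >
      [3,6] NP/S   <
        [3,4] "on" : N/S
        [4,6] (NP/S)\(N/S)   >
          [4,5] "every" : ((NP/S)\(N/S))/NP
          [5,6] "that" : NP
      [6,7] "with" : S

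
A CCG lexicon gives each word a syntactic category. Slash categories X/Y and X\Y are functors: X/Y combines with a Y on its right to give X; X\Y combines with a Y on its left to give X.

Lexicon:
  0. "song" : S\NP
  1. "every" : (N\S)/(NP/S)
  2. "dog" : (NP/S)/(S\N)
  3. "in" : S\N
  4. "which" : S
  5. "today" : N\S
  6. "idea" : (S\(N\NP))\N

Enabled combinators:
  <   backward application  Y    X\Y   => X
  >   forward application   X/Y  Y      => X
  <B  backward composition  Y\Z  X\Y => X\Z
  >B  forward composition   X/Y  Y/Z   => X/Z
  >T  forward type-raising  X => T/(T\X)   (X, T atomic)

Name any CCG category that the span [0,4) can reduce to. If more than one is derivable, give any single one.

[0,7] S   <
  [0,4] N\NP   <B
    [0,1] "song" : S\NP
    [1,4] N\S   >
      [1,2] "every" : (N\S)/(NP/S)
      [2,4] NP/S   >
        [2,3] "dog" : (NP/S)/(S\N)
        [3,4] "in" : S\N
  [4,7] S\(N\NP)   <
    [4,6] N   >
      [4,5] N/(N\S)   >T
        [4,5] "which" : S
      [5,6] "today" : N\S
    [6,7] "idea" : (S\(N\NP))\N

N\NP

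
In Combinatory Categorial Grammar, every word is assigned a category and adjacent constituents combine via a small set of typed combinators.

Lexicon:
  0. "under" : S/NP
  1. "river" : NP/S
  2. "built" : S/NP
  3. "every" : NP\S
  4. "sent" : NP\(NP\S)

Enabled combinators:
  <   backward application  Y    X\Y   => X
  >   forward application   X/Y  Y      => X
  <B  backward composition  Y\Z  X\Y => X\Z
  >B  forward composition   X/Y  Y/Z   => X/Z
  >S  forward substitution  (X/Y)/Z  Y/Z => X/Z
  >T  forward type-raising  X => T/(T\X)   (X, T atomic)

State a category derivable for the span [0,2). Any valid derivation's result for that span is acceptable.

[0,5] S   >
  [0,3] S/NP   >B
    [0,2] S/S   >B
      [0,1] "under" : S/NP
      [1,2] "river" : NP/S
    [2,3] "built" : S/NP
  [3,5] NP   <
    [3,4] "every" : NP\S
    [4,5] "sent" : NP\(NP\S)

S/S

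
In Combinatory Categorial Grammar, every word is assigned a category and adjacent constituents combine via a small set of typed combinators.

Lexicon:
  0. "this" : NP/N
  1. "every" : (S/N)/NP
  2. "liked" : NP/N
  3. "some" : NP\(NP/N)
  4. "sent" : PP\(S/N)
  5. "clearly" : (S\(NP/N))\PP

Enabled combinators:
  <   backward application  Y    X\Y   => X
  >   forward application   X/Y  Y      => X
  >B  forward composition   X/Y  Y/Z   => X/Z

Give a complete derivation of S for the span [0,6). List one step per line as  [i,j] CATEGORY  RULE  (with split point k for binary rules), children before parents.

[0,1] NP/N  lex  "this"
[1,2] (S/N)/NP  lex  "every"
[2,3] NP/N  lex  "liked"
[3,4] NP\(NP/N)  lex  "some"
[2,4] NP  <  k=3
[1,4] S/N  >  k=2
[4,5] PP\(S/N)  lex  "sent"
[1,5] PP  <  k=4
[5,6] (S\(NP/N))\PP  lex  "clearly"
[1,6] S\(NP/N)  <  k=5
[0,6] S  <  k=1

[0,6] S   <
  [0,1] "this" : NP/N
  [1,6] S\(NP/N)   <
    [1,5] PP   <
      [1,4] S/N   >
        [1,2] "every" : (S/N)/NP
        [2,4] NP   <
          [2,3] "liked" : NP/N
          [3,4] "some" : NP\(NP/N)
      [4,5] "sent" : PP\(S/N)
    [5,6] "clearly" : (S\(NP/N))\PP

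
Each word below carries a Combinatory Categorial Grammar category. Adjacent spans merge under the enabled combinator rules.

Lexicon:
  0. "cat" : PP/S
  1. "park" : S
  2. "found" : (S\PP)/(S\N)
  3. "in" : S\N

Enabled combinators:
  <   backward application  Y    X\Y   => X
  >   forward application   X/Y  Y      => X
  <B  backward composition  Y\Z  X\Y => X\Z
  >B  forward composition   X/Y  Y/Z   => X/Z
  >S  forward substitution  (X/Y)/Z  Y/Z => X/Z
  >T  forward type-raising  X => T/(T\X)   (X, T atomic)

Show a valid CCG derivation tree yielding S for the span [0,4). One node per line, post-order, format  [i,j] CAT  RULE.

[0,4] S   <
  [0,2] PP   >
    [0,1] "cat" : PP/S
    [1,2] "park" : S
  [2,4] S\PP   >
    [2,3] "found" : (S\PP)/(S\N)
    [3,4] "in" : S\N

[0,1] PP/S  lex  "cat"
[1,2] S  lex  "park"
[0,2] PP  >  k=1
[2,3] (S\PP)/(S\N)  lex  "found"
[3,4] S\N  lex  "in"
[2,4] S\PP  >  k=3
[0,4] S  <  k=2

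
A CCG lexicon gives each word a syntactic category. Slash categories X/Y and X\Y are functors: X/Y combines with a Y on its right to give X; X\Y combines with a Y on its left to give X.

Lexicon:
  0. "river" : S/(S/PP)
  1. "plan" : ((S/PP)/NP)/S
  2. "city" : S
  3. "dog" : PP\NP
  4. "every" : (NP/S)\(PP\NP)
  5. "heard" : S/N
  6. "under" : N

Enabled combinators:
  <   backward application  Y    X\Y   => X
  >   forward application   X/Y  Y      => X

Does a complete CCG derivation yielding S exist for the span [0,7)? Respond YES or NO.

[0,7] S   >
  [0,1] "river" : S/(S/PP)
  [1,7] S/PP   >
    [1,3] (S/PP)/NP   >
      [1,2] "plan" : ((S/PP)/NP)/S
      [2,3] "city" : S
    [3,7] NP   >
      [3,5] NP/S   <
        [3,4] "dog" : PP\NP
        [4,5] "every" : (NP/S)\(PP\NP)
      [5,7] S   >
        [5,6] "heard" : S/N
        [6,7] "under" : N

YES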